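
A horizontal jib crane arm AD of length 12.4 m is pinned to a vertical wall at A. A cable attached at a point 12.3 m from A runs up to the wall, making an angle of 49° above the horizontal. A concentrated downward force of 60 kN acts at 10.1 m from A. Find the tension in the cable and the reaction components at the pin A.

ΣM about A: T·sin49°·12.3 − 60·10.1 = 0 → T = 606/(12.3·0.75471) = 65.2811 ≈ 65.28 kN.
ΣF_x = 0: A_x − T·cos49° = 0 → A_x = 65.2811 × 0.656059 = 42.83 kN.
ΣF_y = 0: A_y + T·sin49° − 60 = 0 → A_y = 60 − 65.2811 × 0.75471 = 10.73 kN.

T = 65.28 kN, A_x = 42.83 kN, A_y = 10.73 kN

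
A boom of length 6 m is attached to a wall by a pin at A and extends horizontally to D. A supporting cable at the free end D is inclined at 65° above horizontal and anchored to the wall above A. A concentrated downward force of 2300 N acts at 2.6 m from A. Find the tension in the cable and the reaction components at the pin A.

ΣM about A: T·sin65°·6 − 2300·2.6 = 0 → T = 5980/(6·0.906308) = 1099.7 ≈ 1100 N.
ΣF_x = 0: A_x − T·cos65° = 0 → A_x = 1099.7 × 0.422618 = 464.8 N.
ΣF_y = 0: A_y + T·sin65° − 2300 = 0 → A_y = 2300 − 1099.7 × 0.906308 = 1303 N.

T = 1100 N, A_x = 464.8 N, A_y = 1303 N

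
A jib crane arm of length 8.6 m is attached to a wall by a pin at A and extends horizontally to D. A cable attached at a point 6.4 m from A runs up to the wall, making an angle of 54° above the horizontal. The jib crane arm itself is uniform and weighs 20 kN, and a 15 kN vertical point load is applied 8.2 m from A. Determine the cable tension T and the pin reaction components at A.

ΣM about A: T·sin54°·6.4 − 20·4.3 − 15·8.2 = 0 → T = 209/(6.4·0.809017) = 40.3653 ≈ 40.37 kN.
ΣF_x = 0: A_x − T·cos54° = 0 → A_x = 40.3653 × 0.587785 = 23.73 kN.
ΣF_y = 0: A_y + T·sin54° − 20 − 15 = 0 → A_y = 35 − 40.3653 × 0.809017 = 2.344 kN.

T = 40.37 kN, A_x = 23.73 kN, A_y = 2.344 kN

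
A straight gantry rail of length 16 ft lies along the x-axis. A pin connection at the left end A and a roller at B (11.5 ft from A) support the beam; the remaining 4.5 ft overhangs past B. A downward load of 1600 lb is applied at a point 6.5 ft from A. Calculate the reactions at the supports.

Moments about A: B_y·11.5 − 1600·6.5 = 0 → B_y = 10400/11.5 = 904.348 ≈ 904.3 lb.
ΣF_y = 0: A_y + 904.348 − 1600 = 0 → A_y = 695.7 lb.
ΣF_x = 0: no horizontal applied forces, so A_x = 0.

A_x = 0, A_y = 695.7 lb, B_y = 904.3 lb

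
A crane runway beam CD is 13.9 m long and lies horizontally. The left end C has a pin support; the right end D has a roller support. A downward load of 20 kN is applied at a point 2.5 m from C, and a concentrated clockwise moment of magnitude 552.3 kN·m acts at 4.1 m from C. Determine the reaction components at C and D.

C_x = 0, C_y = -23.33 kN, D_y = 43.33 kN

ΣM about C: D_y·13.9 − 20·2.5 − 552.3 = 0 → D_y = 602.3/13.9 = 43.3309 ≈ 43.33 kN.
ΣF_y = 0: C_y + 43.3309 − 20 = 0 → C_y = -23.33 kN.
ΣF_x = 0: no horizontal applied forces, so C_x = 0.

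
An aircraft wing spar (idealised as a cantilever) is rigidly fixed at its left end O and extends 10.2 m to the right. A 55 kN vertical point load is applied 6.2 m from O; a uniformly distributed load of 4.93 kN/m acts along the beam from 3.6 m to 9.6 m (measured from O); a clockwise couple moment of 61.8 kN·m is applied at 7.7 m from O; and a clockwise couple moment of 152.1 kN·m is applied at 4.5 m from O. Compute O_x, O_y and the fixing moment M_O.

Resultant of the distributed load: 4.93 × 6 = 29.58 kN at 6.6 m from O.
ΣF_x = 0: O_x = 0.
ΣF_y = 0: O_y − 55 − 4.93·6 = 0 → O_y = 84.58 kN.
ΣM about O: M_O − 55·6.2 − (4.93·6)·6.6 − 61.8 − 152.1 = 0 → M_O = 750.1 kN·m.

O_x = 0, O_y = 84.58 kN, M_O = 750.1 kN·m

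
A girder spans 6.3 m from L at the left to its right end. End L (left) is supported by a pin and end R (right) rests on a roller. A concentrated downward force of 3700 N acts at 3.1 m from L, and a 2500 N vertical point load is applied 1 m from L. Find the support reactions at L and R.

L_x = 0, L_y = 3983 N, R_y = 2217 N

Moments about L: R_y·6.3 − 3700·3.1 − 2500·1 = 0 → R_y = 13970/6.3 = 2217.46 ≈ 2217 N.
ΣF_y = 0: L_y + 2217.46 − 3700 − 2500 = 0 → L_y = 3983 N.
ΣF_x = 0: no horizontal applied forces, so L_x = 0.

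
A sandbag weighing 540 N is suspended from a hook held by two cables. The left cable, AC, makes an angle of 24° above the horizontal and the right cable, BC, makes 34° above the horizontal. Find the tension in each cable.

T_AC = 527.9 N, T_BC = 581.7 N

ΣF_x = 0: −T_AC·cos24° + T_BC·cos34° = 0 → T_BC = 1.10193·T_AC.
ΣF_y = 0: T_AC·sin24° + T_BC·sin34° = 540.
Substitute: T_AC·(0.406737 + 1.10193·0.559193) = 540 → T_AC = 527.896 ≈ 527.9 N.
Then T_BC = 1.10193 × 527.896 = 581.7 N.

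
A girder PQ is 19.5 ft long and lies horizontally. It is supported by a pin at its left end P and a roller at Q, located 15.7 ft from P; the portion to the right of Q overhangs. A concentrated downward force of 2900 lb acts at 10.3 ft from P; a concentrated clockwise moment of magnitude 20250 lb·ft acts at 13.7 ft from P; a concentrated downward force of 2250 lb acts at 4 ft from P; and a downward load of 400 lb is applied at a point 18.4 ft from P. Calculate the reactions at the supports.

Moments about P: Q_y·15.7 − 2900·10.3 − 20250 − 2250·4 − 400·18.4 = 0 → Q_y = 66480/15.7 = 4234.39 ≈ 4234 lb.
ΣF_y = 0: P_y + 4234.39 − 2900 − 2250 − 400 = 0 → P_y = 1316 lb.
ΣF_x = 0: no horizontal applied forces, so P_x = 0.

P_x = 0, P_y = 1316 lb, Q_y = 4234 lb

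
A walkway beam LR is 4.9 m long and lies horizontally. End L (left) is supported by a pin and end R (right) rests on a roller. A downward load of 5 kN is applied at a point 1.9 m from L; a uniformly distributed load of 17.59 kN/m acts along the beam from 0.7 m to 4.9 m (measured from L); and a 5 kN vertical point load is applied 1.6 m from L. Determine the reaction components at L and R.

Resultant of the distributed load: 17.59 × 4.2 = 73.878 kN at 2.8 m from L.
ΣM about L: R_y·4.9 − 5·1.9 − (17.59·4.2)·2.8 − 5·1.6 = 0 → R_y = 224.3584/4.9 = 45.7874 ≈ 45.79 kN.
ΣF_y = 0: L_y + 45.7874 − 5 − 17.59·4.2 − 5 = 0 → L_y = 38.09 kN.
ΣF_x = 0: no horizontal applied forces, so L_x = 0.

L_x = 0, L_y = 38.09 kN, R_y = 45.79 kN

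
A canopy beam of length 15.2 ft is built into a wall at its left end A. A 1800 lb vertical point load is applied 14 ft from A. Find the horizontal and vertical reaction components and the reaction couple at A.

A_x = 0, A_y = 1800 lb, M_A = 25200 lb·ft

ΣF_x = 0: A_x = 0.
ΣF_y = 0: A_y − 1800 = 0 → A_y = 1800 lb.
ΣM about A: M_A − 1800·14 = 0 → M_A = 25200 lb·ft.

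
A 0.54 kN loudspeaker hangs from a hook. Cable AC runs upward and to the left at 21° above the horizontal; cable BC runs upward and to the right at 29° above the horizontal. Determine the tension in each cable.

ΣF_x = 0: −T_AC·cos21° + T_BC·cos29° = 0 → T_BC = 1.06741·T_AC.
ΣF_y = 0: T_AC·sin21° + T_BC·sin29° = 0.54.
Substitute: T_AC·(0.358368 + 1.06741·0.48481) = 0.54 → T_AC = 0.616538 ≈ 0.6165 kN.
Then T_BC = 1.06741 × 0.616538 = 0.6581 kN.

T_AC = 0.6165 kN, T_BC = 0.6581 kN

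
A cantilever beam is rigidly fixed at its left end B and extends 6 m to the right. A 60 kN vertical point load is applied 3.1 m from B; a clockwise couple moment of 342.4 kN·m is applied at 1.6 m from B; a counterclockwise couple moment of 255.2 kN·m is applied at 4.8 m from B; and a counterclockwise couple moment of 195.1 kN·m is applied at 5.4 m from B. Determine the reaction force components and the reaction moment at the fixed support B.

B_x = 0, B_y = 60.00 kN, M_B = 78.10 kN·m

ΣF_x = 0: B_x = 0.
ΣF_y = 0: B_y − 60 = 0 → B_y = 60.00 kN.
ΣM about B: M_B − 60·3.1 − 342.4 + 255.2 + 195.1 = 0 → M_B = 78.10 kN·m.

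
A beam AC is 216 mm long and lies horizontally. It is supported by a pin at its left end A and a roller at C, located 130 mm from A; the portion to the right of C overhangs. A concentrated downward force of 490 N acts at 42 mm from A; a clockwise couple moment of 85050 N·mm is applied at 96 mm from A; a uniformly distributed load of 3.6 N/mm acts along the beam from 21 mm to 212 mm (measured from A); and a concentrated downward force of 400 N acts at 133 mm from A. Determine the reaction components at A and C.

Resultant of the distributed load: 3.6 × 191 = 687.6 N at 116.5 mm from A.
Taking moments about A: C_y·130 − 490·42 − 85050 − (3.6·191)·116.5 − 400·133 = 0 → C_y = 238935.4/130 = 1837.96 ≈ 1838 N.
ΣF_y = 0: A_y + 1837.96 − 490 − 3.6·191 − 400 = 0 → A_y = -260.4 N.
ΣF_x = 0: no horizontal applied forces, so A_x = 0.

A_x = 0, A_y = -260.4 N, C_y = 1838 N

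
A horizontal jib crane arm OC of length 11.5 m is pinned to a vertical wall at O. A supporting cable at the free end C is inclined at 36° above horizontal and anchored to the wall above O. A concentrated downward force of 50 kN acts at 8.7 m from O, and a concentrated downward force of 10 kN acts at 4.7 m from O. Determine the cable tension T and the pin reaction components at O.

ΣM about O: T·sin36°·11.5 − 50·8.7 − 10·4.7 = 0 → T = 482/(11.5·0.587785) = 71.3068 ≈ 71.31 kN.
ΣF_x = 0: O_x − T·cos36° = 0 → O_x = 71.3068 × 0.809017 = 57.69 kN.
ΣF_y = 0: O_y + T·sin36° − 50 − 10 = 0 → O_y = 60 − 71.3068 × 0.587785 = 18.09 kN.

T = 71.31 kN, O_x = 57.69 kN, O_y = 18.09 kN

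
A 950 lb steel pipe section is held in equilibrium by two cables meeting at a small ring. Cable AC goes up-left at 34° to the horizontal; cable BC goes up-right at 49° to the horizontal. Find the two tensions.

ΣF_x = 0: −T_AC·cos34° + T_BC·cos49° = 0 → T_BC = 1.26366·T_AC.
ΣF_y = 0: T_AC·sin34° + T_BC·sin49° = 950.
Substitute: T_AC·(0.559193 + 1.26366·0.75471) = 950 → T_AC = 627.937 ≈ 627.9 lb.
Then T_BC = 1.26366 × 627.937 = 793.5 lb.

T_AC = 627.9 lb, T_BC = 793.5 lb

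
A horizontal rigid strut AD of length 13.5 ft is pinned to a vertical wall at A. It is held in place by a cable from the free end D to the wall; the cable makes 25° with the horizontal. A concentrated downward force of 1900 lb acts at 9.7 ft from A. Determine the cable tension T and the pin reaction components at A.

ΣM about A: T·sin25°·13.5 − 1900·9.7 = 0 → T = 18430/(13.5·0.422618) = 3230.31 ≈ 3230 lb.
ΣF_x = 0: A_x − T·cos25° = 0 → A_x = 3230.31 × 0.906308 = 2928 lb.
ΣF_y = 0: A_y + T·sin25° − 1900 = 0 → A_y = 1900 − 3230.31 × 0.422618 = 534.8 lb.

T = 3230 lb, A_x = 2928 lb, A_y = 534.8 lb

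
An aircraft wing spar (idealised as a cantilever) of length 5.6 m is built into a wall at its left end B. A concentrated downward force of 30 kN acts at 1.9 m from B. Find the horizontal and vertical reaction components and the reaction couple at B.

B_x = 0, B_y = 30.00 kN, M_B = 57.00 kN·m

ΣF_x = 0: B_x = 0.
ΣF_y = 0: B_y − 30 = 0 → B_y = 30.00 kN.
ΣM about B: M_B − 30·1.9 = 0 → M_B = 57.00 kN·m.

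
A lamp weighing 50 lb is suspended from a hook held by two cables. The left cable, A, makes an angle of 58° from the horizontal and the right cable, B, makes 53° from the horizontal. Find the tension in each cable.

ΣF_x = 0: −T_A·cos58° + T_B·cos53° = 0 → T_B = 0.880535·T_A.
ΣF_y = 0: T_A·sin58° + T_B·sin53° = 50.
Substitute: T_A·(0.848048 + 0.880535·0.798636) = 50 → T_A = 32.2316 ≈ 32.23 lb.
Then T_B = 0.880535 × 32.2316 = 28.38 lb.

T_A = 32.23 lb, T_B = 28.38 lb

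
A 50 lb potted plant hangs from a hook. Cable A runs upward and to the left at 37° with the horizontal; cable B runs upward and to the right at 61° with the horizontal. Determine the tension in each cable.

ΣF_x = 0: −T_A·cos37° + T_B·cos61° = 0 → T_B = 1.64732·T_A.
ΣF_y = 0: T_A·sin37° + T_B·sin61° = 50.
Substitute: T_A·(0.601815 + 1.64732·0.87462) = 50 → T_A = 24.4787 ≈ 24.48 lb.
Then T_B = 1.64732 × 24.4787 = 40.32 lb.

T_A = 24.48 lb, T_B = 40.32 lb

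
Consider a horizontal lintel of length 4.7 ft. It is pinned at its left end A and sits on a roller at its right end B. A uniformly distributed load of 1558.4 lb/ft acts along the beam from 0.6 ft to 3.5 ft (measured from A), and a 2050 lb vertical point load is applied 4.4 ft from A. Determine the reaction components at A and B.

Resultant of the distributed load: 1558.4 × 2.9 = 4519.36 lb at 2.05 ft from A.
Moments about A: B_y·4.7 − (1558.4·2.9)·2.05 − 2050·4.4 = 0 → B_y = 18284.688/4.7 = 3890.36 ≈ 3890 lb.
ΣF_y = 0: A_y + 3890.36 − 1558.4·2.9 − 2050 = 0 → A_y = 2679 lb.
ΣF_x = 0: no horizontal applied forces, so A_x = 0.

A_x = 0, A_y = 2679 lb, B_y = 3890 lb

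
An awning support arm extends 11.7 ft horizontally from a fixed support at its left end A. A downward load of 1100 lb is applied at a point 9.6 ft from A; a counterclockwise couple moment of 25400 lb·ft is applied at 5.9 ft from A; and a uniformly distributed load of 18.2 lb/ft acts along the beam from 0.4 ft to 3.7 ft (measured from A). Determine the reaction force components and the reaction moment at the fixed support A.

Resultant of the distributed load: 18.2 × 3.3 = 60.06 lb at 2.05 ft from A.
ΣF_x = 0: A_x = 0.
ΣF_y = 0: A_y − 1100 − 18.2·3.3 = 0 → A_y = 1160 lb.
ΣM about A: M_A − 1100·9.6 + 25400 − (18.2·3.3)·2.05 = 0 → M_A = -14720 lb·ft.

A_x = 0, A_y = 1160 lb, M_A = -14720 lb·ft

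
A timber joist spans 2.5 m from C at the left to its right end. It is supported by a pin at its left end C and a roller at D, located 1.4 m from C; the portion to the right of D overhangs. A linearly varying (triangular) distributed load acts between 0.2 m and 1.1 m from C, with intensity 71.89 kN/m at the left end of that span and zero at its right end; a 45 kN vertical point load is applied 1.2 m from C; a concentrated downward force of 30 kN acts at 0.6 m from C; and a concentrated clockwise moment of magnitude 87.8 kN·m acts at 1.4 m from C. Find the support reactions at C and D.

Resultant of the triangular load: ½ × 71.89 × 0.9 = 32.3505 kN, acting at 0.5 m from C (one-third of the span from the peak).
Taking moments about C: D_y·1.4 − (½·71.89·0.9)·0.5 − 45·1.2 − 30·0.6 − 87.8 = 0 → D_y = 175.97525/1.4 = 125.697 ≈ 125.7 kN.
ΣF_y = 0: C_y + 125.697 − ½·71.89·0.9 − 45 − 30 = 0 → C_y = -18.35 kN.
ΣF_x = 0: no horizontal applied forces, so C_x = 0.

C_x = 0, C_y = -18.35 kN, D_y = 125.7 kN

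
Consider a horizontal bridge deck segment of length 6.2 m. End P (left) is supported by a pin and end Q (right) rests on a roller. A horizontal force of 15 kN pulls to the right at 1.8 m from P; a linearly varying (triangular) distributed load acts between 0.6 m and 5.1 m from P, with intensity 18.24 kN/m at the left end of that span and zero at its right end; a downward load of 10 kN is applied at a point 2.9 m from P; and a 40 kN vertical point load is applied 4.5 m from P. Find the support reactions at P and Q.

Resultant of the triangular load: ½ × 18.24 × 4.5 = 41.04 kN, acting at 2.1 m from P (one-third of the span from the peak).
ΣM about P: Q_y·6.2 − (½·18.24·4.5)·2.1 − 10·2.9 − 40·4.5 = 0 → Q_y = 295.184/6.2 = 47.6103 ≈ 47.61 kN.
ΣF_y = 0: P_y + 47.6103 − ½·18.24·4.5 − 10 − 40 = 0 → P_y = 43.43 kN.
ΣF_x = 0: P_x + 15 = 0 → P_x = -15.00 kN.

P_x = -15.00 kN, P_y = 43.43 kN, Q_y = 47.61 kN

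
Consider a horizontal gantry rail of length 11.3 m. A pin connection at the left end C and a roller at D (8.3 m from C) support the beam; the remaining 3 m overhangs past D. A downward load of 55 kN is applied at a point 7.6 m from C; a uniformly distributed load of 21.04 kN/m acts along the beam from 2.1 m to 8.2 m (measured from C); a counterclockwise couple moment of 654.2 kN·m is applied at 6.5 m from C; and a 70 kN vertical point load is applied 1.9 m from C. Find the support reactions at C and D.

C_x = 0, C_y = 186.1 kN, D_y = 67.20 kN

Resultant of the distributed load: 21.04 × 6.1 = 128.344 kN at 5.15 m from C.
Moments about C: D_y·8.3 − 55·7.6 − (21.04·6.1)·5.15 + 654.2 − 70·1.9 = 0 → D_y = 557.7716/8.3 = 67.2014 ≈ 67.20 kN.
ΣF_y = 0: C_y + 67.2014 − 55 − 21.04·6.1 − 70 = 0 → C_y = 186.1 kN.
ΣF_x = 0: no horizontal applied forces, so C_x = 0.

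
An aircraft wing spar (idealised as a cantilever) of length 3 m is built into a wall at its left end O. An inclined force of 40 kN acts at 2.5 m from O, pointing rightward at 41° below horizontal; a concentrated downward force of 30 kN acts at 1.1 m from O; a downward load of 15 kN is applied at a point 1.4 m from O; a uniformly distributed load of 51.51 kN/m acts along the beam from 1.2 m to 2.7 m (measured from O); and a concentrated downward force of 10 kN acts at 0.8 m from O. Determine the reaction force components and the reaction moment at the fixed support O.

Resultant of the distributed load: 51.51 × 1.5 = 77.265 kN at 1.95 m from O.
ΣF_x = 0: O_x + 40·cos41° = 0 → O_x = -30.19 kN.
ΣF_y = 0: O_y − 40·sin41° − 30 − 15 − 51.51·1.5 − 10 = 0 → O_y = 158.5 kN.
ΣM about O: M_O − 40·sin41°·2.5 − 30·1.1 − 15·1.4 − (51.51·1.5)·1.95 − 10·0.8 = 0 → M_O = 278.3 kN·m.

O_x = -30.19 kN, O_y = 158.5 kN, M_O = 278.3 kN·m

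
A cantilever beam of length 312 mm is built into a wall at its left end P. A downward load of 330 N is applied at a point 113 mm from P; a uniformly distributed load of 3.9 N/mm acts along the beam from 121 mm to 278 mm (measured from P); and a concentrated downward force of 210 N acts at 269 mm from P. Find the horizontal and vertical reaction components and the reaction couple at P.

P_x = 0, P_y = 1152 N, M_P = 215900 N·mm

Resultant of the distributed load: 3.9 × 157 = 612.3 N at 199.5 mm from P.
ΣF_x = 0: P_x = 0.
ΣF_y = 0: P_y − 330 − 3.9·157 − 210 = 0 → P_y = 1152 N.
ΣM about P: M_P − 330·113 − (3.9·157)·199.5 − 210·269 = 0 → M_P = 215900 N·mm.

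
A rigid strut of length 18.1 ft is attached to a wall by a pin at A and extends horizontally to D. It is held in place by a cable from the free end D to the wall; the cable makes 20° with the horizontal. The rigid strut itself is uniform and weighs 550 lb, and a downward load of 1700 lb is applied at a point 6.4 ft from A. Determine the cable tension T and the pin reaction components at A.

ΣM about A: T·sin20°·18.1 − 550·9.05 − 1700·6.4 = 0 → T = 15857.5/(18.1·0.34202) = 2561.56 ≈ 2562 lb.
ΣF_x = 0: A_x − T·cos20° = 0 → A_x = 2561.56 × 0.939693 = 2407 lb.
ΣF_y = 0: A_y + T·sin20° − 550 − 1700 = 0 → A_y = 2250 − 2561.56 × 0.34202 = 1374 lb.

T = 2562 lb, A_x = 2407 lb, A_y = 1374 lb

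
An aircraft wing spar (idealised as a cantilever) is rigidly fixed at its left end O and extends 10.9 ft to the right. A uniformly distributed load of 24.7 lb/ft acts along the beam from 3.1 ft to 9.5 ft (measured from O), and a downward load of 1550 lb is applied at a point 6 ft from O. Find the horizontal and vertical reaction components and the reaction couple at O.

Resultant of the distributed load: 24.7 × 6.4 = 158.08 lb at 6.3 ft from O.
ΣF_x = 0: O_x = 0.
ΣF_y = 0: O_y − 24.7·6.4 − 1550 = 0 → O_y = 1708 lb.
ΣM about O: M_O − (24.7·6.4)·6.3 − 1550·6 = 0 → M_O = 10300 lb·ft.

O_x = 0, O_y = 1708 lb, M_O = 10300 lb·ft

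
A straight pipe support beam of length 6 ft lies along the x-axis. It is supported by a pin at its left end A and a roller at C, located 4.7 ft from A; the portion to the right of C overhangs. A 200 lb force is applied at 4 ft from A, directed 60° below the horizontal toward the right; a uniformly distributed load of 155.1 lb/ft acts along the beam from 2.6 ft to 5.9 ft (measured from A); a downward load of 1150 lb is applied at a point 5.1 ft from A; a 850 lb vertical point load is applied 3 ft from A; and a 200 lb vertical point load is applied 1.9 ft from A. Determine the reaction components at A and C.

A_x = -100.0 lb, A_y = 403.5 lb, C_y = 2482 lb

Resultant of the distributed load: 155.1 × 3.3 = 511.83 lb at 4.25 ft from A.
Moments about A: C_y·4.7 − 200·sin60°·4 − (155.1·3.3)·4.25 − 1150·5.1 − 850·3 − 200·1.9 = 0 → C_y = 11663.1/4.7 = 2481.51 ≈ 2482 lb.
ΣF_y = 0: A_y + 2481.51 − 200·sin60° − 155.1·3.3 − 1150 − 850 − 200 = 0 → A_y = 403.5 lb.
ΣF_x = 0: A_x + 200·cos60° = 0 → A_x = -100.0 lb.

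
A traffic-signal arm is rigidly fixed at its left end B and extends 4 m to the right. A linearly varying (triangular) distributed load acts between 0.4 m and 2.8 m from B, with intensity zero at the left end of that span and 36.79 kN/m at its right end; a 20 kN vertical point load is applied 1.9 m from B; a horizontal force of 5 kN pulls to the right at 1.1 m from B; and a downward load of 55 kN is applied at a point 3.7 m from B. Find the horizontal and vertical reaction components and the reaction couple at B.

Resultant of the triangular load: ½ × 36.79 × 2.4 = 44.148 kN, acting at 2 m from B (one-third of the span from the peak).
ΣF_x = 0: B_x + 5 = 0 → B_x = -5.000 kN.
ΣF_y = 0: B_y − ½·36.79·2.4 − 20 − 55 = 0 → B_y = 119.1 kN.
ΣM about B: M_B − (½·36.79·2.4)·2 − 20·1.9 − 55·3.7 = 0 → M_B = 329.8 kN·m.

B_x = -5.000 kN, B_y = 119.1 kN, M_B = 329.8 kN·m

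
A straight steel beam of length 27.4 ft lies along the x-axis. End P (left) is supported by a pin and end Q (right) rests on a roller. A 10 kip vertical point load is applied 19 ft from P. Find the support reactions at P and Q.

ΣM about P: Q_y·27.4 − 10·19 = 0 → Q_y = 190/27.4 = 6.93431 ≈ 6.934 kip.
ΣF_y = 0: P_y + 6.93431 − 10 = 0 → P_y = 3.066 kip.
ΣF_x = 0: no horizontal applied forces, so P_x = 0.

P_x = 0, P_y = 3.066 kip, Q_y = 6.934 kip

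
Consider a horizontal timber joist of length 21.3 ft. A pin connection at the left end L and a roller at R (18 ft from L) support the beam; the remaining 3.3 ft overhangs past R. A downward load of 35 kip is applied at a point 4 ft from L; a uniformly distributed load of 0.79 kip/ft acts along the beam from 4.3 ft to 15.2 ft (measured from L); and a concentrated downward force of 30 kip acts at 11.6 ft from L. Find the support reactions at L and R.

Resultant of the distributed load: 0.79 × 10.9 = 8.611 kip at 9.75 ft from L.
ΣM about L: R_y·18 − 35·4 − (0.79·10.9)·9.75 − 30·11.6 = 0 → R_y = 571.95725/18 = 31.7754 ≈ 31.78 kip.
ΣF_y = 0: L_y + 31.7754 − 35 − 0.79·10.9 − 30 = 0 → L_y = 41.84 kip.
ΣF_x = 0: no horizontal applied forces, so L_x = 0.

L_x = 0, L_y = 41.84 kip, R_y = 31.78 kip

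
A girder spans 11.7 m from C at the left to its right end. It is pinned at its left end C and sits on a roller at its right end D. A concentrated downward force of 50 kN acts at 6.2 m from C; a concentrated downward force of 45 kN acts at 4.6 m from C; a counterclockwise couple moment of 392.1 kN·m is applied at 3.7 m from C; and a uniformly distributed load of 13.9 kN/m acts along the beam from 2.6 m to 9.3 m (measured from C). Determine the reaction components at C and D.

C_x = 0, C_y = 130.1 kN, D_y = 58.04 kN

Resultant of the distributed load: 13.9 × 6.7 = 93.13 kN at 5.95 m from C.
ΣM about C: D_y·11.7 − 50·6.2 − 45·4.6 + 392.1 − (13.9·6.7)·5.95 = 0 → D_y = 679.0235/11.7 = 58.0362 ≈ 58.04 kN.
ΣF_y = 0: C_y + 58.0362 − 50 − 45 − 13.9·6.7 = 0 → C_y = 130.1 kN.
ΣF_x = 0: no horizontal applied forces, so C_x = 0.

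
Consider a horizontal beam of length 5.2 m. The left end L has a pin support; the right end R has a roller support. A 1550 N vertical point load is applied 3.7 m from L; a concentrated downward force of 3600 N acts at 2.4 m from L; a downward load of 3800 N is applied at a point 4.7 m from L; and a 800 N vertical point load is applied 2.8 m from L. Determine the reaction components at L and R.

ΣM about L: R_y·5.2 − 1550·3.7 − 3600·2.4 − 3800·4.7 − 800·2.8 = 0 → R_y = 34475/5.2 = 6629.81 ≈ 6630 N.
ΣF_y = 0: L_y + 6629.81 − 1550 − 3600 − 3800 − 800 = 0 → L_y = 3120 N.
ΣF_x = 0: no horizontal applied forces, so L_x = 0.

L_x = 0, L_y = 3120 N, R_y = 6630 N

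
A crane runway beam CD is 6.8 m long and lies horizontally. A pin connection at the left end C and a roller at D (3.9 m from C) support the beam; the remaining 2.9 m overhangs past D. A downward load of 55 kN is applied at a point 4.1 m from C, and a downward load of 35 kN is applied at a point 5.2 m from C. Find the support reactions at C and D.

C_x = 0, C_y = -14.49 kN, D_y = 104.5 kN

Taking moments about C: D_y·3.9 − 55·4.1 − 35·5.2 = 0 → D_y = 407.5/3.9 = 104.487 ≈ 104.5 kN.
ΣF_y = 0: C_y + 104.487 − 55 − 35 = 0 → C_y = -14.49 kN.
ΣF_x = 0: no horizontal applied forces, so C_x = 0.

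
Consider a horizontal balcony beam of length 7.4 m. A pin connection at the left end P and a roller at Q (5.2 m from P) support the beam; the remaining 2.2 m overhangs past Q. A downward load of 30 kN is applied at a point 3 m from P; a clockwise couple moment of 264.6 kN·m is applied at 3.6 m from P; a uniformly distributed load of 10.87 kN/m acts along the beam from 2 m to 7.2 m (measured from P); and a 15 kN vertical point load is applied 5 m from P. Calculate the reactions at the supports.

Resultant of the distributed load: 10.87 × 5.2 = 56.524 kN at 4.6 m from P.
Taking moments about P: Q_y·5.2 − 30·3 − 264.6 − (10.87·5.2)·4.6 − 15·5 = 0 → Q_y = 689.6104/5.2 = 132.617 ≈ 132.6 kN.
ΣF_y = 0: P_y + 132.617 − 30 − 10.87·5.2 − 15 = 0 → P_y = -31.09 kN.
ΣF_x = 0: no horizontal applied forces, so P_x = 0.

P_x = 0, P_y = -31.09 kN, Q_y = 132.6 kN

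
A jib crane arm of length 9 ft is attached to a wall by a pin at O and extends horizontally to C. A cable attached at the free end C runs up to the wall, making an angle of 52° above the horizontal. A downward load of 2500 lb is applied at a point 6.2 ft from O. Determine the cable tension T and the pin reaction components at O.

T = 2186 lb, O_x = 1346 lb, O_y = 777.8 lb

ΣM about O: T·sin52°·9 − 2500·6.2 = 0 → T = 15500/(9·0.788011) = 2185.53 ≈ 2186 lb.
ΣF_x = 0: O_x − T·cos52° = 0 → O_x = 2185.53 × 0.615661 = 1346 lb.
ΣF_y = 0: O_y + T·sin52° − 2500 = 0 → O_y = 2500 − 2185.53 × 0.788011 = 777.8 lb.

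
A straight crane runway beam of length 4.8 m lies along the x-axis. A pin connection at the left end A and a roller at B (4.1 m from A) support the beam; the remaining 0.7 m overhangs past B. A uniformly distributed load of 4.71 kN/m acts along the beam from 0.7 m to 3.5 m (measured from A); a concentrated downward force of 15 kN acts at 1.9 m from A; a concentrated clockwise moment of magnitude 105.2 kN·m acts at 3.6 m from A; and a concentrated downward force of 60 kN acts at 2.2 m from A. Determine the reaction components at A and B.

Resultant of the distributed load: 4.71 × 2.8 = 13.188 kN at 2.1 m from A.
Moments about A: B_y·4.1 − (4.71·2.8)·2.1 − 15·1.9 − 105.2 − 60·2.2 = 0 → B_y = 293.3948/4.1 = 71.5597 ≈ 71.56 kN.
ΣF_y = 0: A_y + 71.5597 − 4.71·2.8 − 15 − 60 = 0 → A_y = 16.63 kN.
ΣF_x = 0: no horizontal applied forces, so A_x = 0.

A_x = 0, A_y = 16.63 kN, B_y = 71.56 kN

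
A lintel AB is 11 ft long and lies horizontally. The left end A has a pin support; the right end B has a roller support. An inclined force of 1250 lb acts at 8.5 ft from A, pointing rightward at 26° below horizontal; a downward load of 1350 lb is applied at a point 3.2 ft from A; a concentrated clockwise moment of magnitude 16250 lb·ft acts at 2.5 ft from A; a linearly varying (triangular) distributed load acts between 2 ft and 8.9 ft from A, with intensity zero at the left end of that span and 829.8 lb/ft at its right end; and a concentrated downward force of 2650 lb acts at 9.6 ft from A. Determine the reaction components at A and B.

A_x = -1123 lb, A_y = 1087 lb, B_y = 6324 lb

Resultant of the triangular load: ½ × 829.8 × 6.9 = 2862.81 lb, acting at 6.6 ft from A (one-third of the span from the peak).
ΣM about A: B_y·11 − 1250·sin26°·8.5 − 1350·3.2 − 16250 − (½·829.8·6.9)·6.6 − 2650·9.6 = 0 → B_y = 69562.2/11 = 6323.84 ≈ 6324 lb.
ΣF_y = 0: A_y + 6323.84 − 1250·sin26° − 1350 − ½·829.8·6.9 − 2650 = 0 → A_y = 1087 lb.
ΣF_x = 0: A_x + 1250·cos26° = 0 → A_x = -1123 lb.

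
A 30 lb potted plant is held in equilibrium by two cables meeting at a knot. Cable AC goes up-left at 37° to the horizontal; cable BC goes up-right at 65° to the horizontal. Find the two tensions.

ΣF_x = 0: −T_AC·cos37° + T_BC·cos65° = 0 → T_BC = 1.88973·T_AC.
ΣF_y = 0: T_AC·sin37° + T_BC·sin65° = 30.
Substitute: T_AC·(0.601815 + 1.88973·0.906308) = 30 → T_AC = 12.9618 ≈ 12.96 lb.
Then T_BC = 1.88973 × 12.9618 = 24.49 lb.

T_AC = 12.96 lb, T_BC = 24.49 lb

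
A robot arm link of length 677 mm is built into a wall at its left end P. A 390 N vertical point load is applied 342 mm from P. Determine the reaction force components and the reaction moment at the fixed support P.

P_x = 0, P_y = 390.0 N, M_P = 133400 N·mm

ΣF_x = 0: P_x = 0.
ΣF_y = 0: P_y − 390 = 0 → P_y = 390.0 N.
ΣM about P: M_P − 390·342 = 0 → M_P = 133400 N·mm.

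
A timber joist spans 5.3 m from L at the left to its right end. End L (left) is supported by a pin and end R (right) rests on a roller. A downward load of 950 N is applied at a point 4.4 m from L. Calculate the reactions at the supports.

Taking moments about L: R_y·5.3 − 950·4.4 = 0 → R_y = 4180/5.3 = 788.679 ≈ 788.7 N.
ΣF_y = 0: L_y + 788.679 − 950 = 0 → L_y = 161.3 N.
ΣF_x = 0: no horizontal applied forces, so L_x = 0.

L_x = 0, L_y = 161.3 N, R_y = 788.7 N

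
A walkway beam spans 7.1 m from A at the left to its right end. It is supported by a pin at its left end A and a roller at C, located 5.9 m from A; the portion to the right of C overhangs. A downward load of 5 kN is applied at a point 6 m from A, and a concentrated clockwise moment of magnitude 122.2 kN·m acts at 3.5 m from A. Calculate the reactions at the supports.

Taking moments about A: C_y·5.9 − 5·6 − 122.2 = 0 → C_y = 152.2/5.9 = 25.7966 ≈ 25.80 kN.
ΣF_y = 0: A_y + 25.7966 − 5 = 0 → A_y = -20.80 kN.
ΣF_x = 0: no horizontal applied forces, so A_x = 0.

A_x = 0, A_y = -20.80 kN, C_y = 25.80 kN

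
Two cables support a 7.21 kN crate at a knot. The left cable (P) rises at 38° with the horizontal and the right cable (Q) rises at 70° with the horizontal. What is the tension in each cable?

T_P = 2.593 kN, T_Q = 5.974 kN

ΣF_x = 0: −T_P·cos38° + T_Q·cos70° = 0 → T_Q = 2.30399·T_P.
ΣF_y = 0: T_P·sin38° + T_Q·sin70° = 7.21.
Substitute: T_P·(0.615661 + 2.30399·0.939693) = 7.21 → T_P = 2.59287 ≈ 2.593 kN.
Then T_Q = 2.30399 × 2.59287 = 5.974 kN.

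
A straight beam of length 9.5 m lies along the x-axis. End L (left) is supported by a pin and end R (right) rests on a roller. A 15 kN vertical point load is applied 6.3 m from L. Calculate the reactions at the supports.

L_x = 0, L_y = 5.053 kN, R_y = 9.947 kN

Taking moments about L: R_y·9.5 − 15·6.3 = 0 → R_y = 94.5/9.5 = 9.94737 ≈ 9.947 kN.
ΣF_y = 0: L_y + 9.94737 − 15 = 0 → L_y = 5.053 kN.
ΣF_x = 0: no horizontal applied forces, so L_x = 0.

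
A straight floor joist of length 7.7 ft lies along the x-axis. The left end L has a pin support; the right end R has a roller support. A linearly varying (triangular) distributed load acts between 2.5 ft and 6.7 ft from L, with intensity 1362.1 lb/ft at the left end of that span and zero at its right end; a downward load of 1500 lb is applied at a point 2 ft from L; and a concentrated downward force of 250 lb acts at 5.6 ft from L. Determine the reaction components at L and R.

L_x = 0, L_y = 2590 lb, R_y = 2020 lb

Resultant of the triangular load: ½ × 1362.1 × 4.2 = 2860.41 lb, acting at 3.9 ft from L (one-third of the span from the peak).
ΣM about L: R_y·7.7 − (½·1362.1·4.2)·3.9 − 1500·2 − 250·5.6 = 0 → R_y = 15555.599/7.7 = 2020.21 ≈ 2020 lb.
ΣF_y = 0: L_y + 2020.21 − ½·1362.1·4.2 − 1500 − 250 = 0 → L_y = 2590 lb.
ΣF_x = 0: no horizontal applied forces, so L_x = 0.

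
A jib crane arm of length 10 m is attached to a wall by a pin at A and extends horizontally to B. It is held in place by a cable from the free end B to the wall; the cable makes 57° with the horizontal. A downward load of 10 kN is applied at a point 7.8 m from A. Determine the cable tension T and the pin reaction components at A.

ΣM about A: T·sin57°·10 − 10·7.8 = 0 → T = 78/(10·0.838671) = 9.30043 ≈ 9.300 kN.
ΣF_x = 0: A_x − T·cos57° = 0 → A_x = 9.30043 × 0.544639 = 5.065 kN.
ΣF_y = 0: A_y + T·sin57° − 10 = 0 → A_y = 10 − 9.30043 × 0.838671 = 2.200 kN.

T = 9.300 kN, A_x = 5.065 kN, A_y = 2.200 kN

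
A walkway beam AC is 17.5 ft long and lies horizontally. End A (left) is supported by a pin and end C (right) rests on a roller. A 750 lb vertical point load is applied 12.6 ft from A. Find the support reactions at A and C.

Taking moments about A: C_y·17.5 − 750·12.6 = 0 → C_y = 9450/17.5 = 540.0 lb.
ΣF_y = 0: A_y + 540 − 750 = 0 → A_y = 210.0 lb.
ΣF_x = 0: no horizontal applied forces, so A_x = 0.

A_x = 0, A_y = 210.0 lb, C_y = 540.0 lb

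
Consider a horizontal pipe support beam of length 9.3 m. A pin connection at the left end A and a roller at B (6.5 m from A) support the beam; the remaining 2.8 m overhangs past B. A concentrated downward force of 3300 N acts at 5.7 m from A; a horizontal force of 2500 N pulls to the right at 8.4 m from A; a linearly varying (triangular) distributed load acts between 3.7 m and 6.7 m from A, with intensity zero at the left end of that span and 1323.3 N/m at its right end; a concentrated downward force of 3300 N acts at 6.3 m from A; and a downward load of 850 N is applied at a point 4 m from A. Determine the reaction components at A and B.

Resultant of the triangular load: ½ × 1323.3 × 3 = 1984.95 N, acting at 5.7 m from A (one-third of the span from the peak).
ΣM about A: B_y·6.5 − 3300·5.7 − (½·1323.3·3)·5.7 − 3300·6.3 − 850·4 = 0 → B_y = 54314.215/6.5 = 8356.03 ≈ 8356 N.
ΣF_y = 0: A_y + 8356.03 − 3300 − ½·1323.3·3 − 3300 − 850 = 0 → A_y = 1079 N.
ΣF_x = 0: A_x + 2500 = 0 → A_x = -2500 N.

A_x = -2500 N, A_y = 1079 N, B_y = 8356 N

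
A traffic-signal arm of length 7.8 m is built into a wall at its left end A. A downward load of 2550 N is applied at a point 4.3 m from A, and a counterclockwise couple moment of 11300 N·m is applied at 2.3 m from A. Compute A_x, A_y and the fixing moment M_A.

A_x = 0, A_y = 2550 N, M_A = -335.0 N·m

ΣF_x = 0: A_x = 0.
ΣF_y = 0: A_y − 2550 = 0 → A_y = 2550 N.
ΣM about A: M_A − 2550·4.3 + 11300 = 0 → M_A = -335.0 N·m.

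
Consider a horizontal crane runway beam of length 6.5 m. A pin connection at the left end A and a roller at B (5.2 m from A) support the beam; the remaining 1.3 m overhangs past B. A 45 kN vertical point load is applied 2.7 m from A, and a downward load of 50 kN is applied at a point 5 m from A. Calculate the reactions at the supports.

ΣM about A: B_y·5.2 − 45·2.7 − 50·5 = 0 → B_y = 371.5/5.2 = 71.4423 ≈ 71.44 kN.
ΣF_y = 0: A_y + 71.4423 − 45 − 50 = 0 → A_y = 23.56 kN.
ΣF_x = 0: no horizontal applied forces, so A_x = 0.

A_x = 0, A_y = 23.56 kN, B_y = 71.44 kN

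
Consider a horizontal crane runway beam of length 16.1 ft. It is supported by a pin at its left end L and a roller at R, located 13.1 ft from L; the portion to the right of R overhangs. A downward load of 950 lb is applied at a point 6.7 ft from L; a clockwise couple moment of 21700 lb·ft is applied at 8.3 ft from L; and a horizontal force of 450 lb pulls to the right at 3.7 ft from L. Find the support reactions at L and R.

ΣM about L: R_y·13.1 − 950·6.7 − 21700 = 0 → R_y = 28065/13.1 = 2142.37 ≈ 2142 lb.
ΣF_y = 0: L_y + 2142.37 − 950 = 0 → L_y = -1192 lb.
ΣF_x = 0: L_x + 450 = 0 → L_x = -450.0 lb.

L_x = -450.0 lb, L_y = -1192 lb, R_y = 2142 lb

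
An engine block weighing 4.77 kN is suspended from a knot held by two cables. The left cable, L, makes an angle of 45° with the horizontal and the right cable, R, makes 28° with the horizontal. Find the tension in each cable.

ΣF_x = 0: −T_L·cos45° + T_R·cos28° = 0 → T_R = 0.800848·T_L.
ΣF_y = 0: T_L·sin45° + T_R·sin28° = 4.77.
Substitute: T_L·(0.707107 + 0.800848·0.469472) = 4.77 → T_L = 4.4041 ≈ 4.404 kN.
Then T_R = 0.800848 × 4.4041 = 3.527 kN.

T_L = 4.404 kN, T_R = 3.527 kN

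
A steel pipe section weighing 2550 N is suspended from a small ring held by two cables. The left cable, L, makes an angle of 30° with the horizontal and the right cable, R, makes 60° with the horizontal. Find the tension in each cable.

ΣF_x = 0: −T_L·cos30° + T_R·cos60° = 0 → T_R = 1.73205·T_L.
ΣF_y = 0: T_L·sin30° + T_R·sin60° = 2550.
Substitute: T_L·(0.5 + 1.73205·0.866025) = 2550 → T_L = 1275 N.
Then T_R = 1.73205 × 1275 = 2208 N.

T_L = 1275 N, T_R = 2208 N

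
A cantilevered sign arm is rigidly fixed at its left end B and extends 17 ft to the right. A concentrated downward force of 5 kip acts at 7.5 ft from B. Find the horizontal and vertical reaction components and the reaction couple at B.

B_x = 0, B_y = 5.000 kip, M_B = 37.50 kip·ft

ΣF_x = 0: B_x = 0.
ΣF_y = 0: B_y − 5 = 0 → B_y = 5.000 kip.
ΣM about B: M_B − 5·7.5 = 0 → M_B = 37.50 kip·ft.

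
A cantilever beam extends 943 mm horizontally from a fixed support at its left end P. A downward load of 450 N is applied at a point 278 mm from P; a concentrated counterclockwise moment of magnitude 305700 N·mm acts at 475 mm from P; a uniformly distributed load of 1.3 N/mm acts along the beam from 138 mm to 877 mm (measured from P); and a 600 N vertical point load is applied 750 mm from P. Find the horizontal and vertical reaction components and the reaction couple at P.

Resultant of the distributed load: 1.3 × 739 = 960.7 N at 507.5 mm from P.
ΣF_x = 0: P_x = 0.
ΣF_y = 0: P_y − 450 − 1.3·739 − 600 = 0 → P_y = 2011 N.
ΣM about P: M_P − 450·278 + 305700 − (1.3·739)·507.5 − 600·750 = 0 → M_P = 757000 N·mm.

P_x = 0, P_y = 2011 N, M_P = 757000 N·mm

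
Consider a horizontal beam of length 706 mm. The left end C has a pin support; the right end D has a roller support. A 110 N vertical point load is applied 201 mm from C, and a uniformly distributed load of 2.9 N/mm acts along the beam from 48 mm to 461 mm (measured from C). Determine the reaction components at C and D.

C_x = 0, C_y = 844.6 N, D_y = 463.1 N

Resultant of the distributed load: 2.9 × 413 = 1197.7 N at 254.5 mm from C.
Taking moments about C: D_y·706 − 110·201 − (2.9·413)·254.5 = 0 → D_y = 326924.65/706 = 463.066 ≈ 463.1 N.
ΣF_y = 0: C_y + 463.066 − 110 − 2.9·413 = 0 → C_y = 844.6 N.
ΣF_x = 0: no horizontal applied forces, so C_x = 0.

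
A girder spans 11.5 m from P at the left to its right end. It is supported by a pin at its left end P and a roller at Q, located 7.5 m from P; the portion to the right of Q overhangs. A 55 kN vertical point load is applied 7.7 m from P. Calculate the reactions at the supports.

P_x = 0, P_y = -1.467 kN, Q_y = 56.47 kN

Taking moments about P: Q_y·7.5 − 55·7.7 = 0 → Q_y = 423.5/7.5 = 56.4667 ≈ 56.47 kN.
ΣF_y = 0: P_y + 56.4667 − 55 = 0 → P_y = -1.467 kN.
ΣF_x = 0: no horizontal applied forces, so P_x = 0.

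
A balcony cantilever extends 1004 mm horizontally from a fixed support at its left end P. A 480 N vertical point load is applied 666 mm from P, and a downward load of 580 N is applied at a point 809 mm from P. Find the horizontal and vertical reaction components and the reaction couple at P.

P_x = 0, P_y = 1060 N, M_P = 788900 N·mm

ΣF_x = 0: P_x = 0.
ΣF_y = 0: P_y − 480 − 580 = 0 → P_y = 1060 N.
ΣM about P: M_P − 480·666 − 580·809 = 0 → M_P = 788900 N·mm.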